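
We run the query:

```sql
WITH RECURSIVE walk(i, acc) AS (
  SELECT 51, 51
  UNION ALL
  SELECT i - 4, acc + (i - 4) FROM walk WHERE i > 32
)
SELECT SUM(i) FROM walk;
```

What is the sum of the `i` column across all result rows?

Base: i=51, acc=51.
Iteration 1: 51 > 32 holds -> i = 51 - 4 = 47, acc = 51 + 47 = 98.
Iteration 2: 47 > 32 holds -> i = 47 - 4 = 43, acc = 98 + 43 = 141.
Iteration 3: 43 > 32 holds -> i = 43 - 4 = 39, acc = 141 + 39 = 180.
Iteration 4: 39 > 32 holds -> i = 39 - 4 = 35, acc = 180 + 35 = 215.
Iteration 5: 35 > 32 holds -> i = 35 - 4 = 31, acc = 215 + 31 = 246.
Iteration 6: 31 > 32 fails; recursion stops.
SUM(i) = 51 + 47 + 43 + 39 + 35 + 31 = 246.

246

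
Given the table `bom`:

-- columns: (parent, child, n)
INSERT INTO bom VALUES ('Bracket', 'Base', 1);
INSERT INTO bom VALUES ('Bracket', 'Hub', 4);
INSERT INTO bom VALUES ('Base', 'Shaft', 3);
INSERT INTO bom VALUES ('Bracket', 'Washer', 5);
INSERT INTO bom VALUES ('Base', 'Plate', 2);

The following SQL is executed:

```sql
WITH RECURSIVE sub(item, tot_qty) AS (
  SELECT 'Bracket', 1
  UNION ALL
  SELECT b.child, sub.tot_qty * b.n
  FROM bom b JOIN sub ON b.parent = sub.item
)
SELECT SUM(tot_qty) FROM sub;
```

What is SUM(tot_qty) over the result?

Base: (Bracket, tot_qty=1).
Iteration 1: components of {Bracket} -> Base = 1*1 = 1, Hub = 1*4 = 4, Washer = 1*5 = 5.
Iteration 2: components of {Base,Hub,Washer} -> Plate = 1*2 = 2, Shaft = 1*3 = 3.
Iteration 3: no further components; recursion stops.
SUM(tot_qty) = 1 + 1 + 4 + 5 + 3 + 2 = 16.

16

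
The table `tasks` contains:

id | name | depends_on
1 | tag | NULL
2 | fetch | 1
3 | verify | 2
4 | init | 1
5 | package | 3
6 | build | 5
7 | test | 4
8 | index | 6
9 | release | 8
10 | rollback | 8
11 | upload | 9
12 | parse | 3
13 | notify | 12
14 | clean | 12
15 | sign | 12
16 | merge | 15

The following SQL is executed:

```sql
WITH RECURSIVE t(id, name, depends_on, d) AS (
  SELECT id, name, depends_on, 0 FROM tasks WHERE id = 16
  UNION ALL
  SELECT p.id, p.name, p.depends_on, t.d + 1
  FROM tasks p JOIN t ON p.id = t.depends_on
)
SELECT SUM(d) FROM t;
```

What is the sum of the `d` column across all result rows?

15

Base: id=16 (merge), depends_on=15, d 0.
Iteration 1: join on id=15 -> sign (id 15, depends_on=12, d 1).
Iteration 2: join on id=12 -> parse (id 12, depends_on=3, d 2).
Iteration 3: join on id=3 -> verify (id 3, depends_on=2, d 3).
Iteration 4: join on id=2 -> fetch (id 2, depends_on=1, d 4).
Iteration 5: join on id=1 -> tag (id 1, depends_on=NULL, d 5).
Iteration 6: depends_on is NULL; no match; recursion stops.
SUM(d) = 0 + 1 + 2 + 3 + 4 + 5 = 15.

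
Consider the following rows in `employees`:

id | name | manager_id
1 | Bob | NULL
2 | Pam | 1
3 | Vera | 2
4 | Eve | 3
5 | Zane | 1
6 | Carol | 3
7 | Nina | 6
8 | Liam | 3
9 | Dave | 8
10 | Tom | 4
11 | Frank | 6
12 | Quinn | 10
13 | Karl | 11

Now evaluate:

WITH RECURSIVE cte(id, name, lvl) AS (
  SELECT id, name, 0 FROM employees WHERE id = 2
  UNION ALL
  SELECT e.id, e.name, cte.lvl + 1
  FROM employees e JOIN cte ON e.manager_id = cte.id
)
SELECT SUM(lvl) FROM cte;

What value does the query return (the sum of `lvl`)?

Base: id=2 (Pam) at lvl 0.
Iteration 1: rows with manager_id in {2} -> Vera (id 3, lvl 1).
Iteration 2: rows with manager_id in {3} -> Eve (id 4, lvl 2), Carol (id 6, lvl 2), Liam (id 8, lvl 2).
Iteration 3: rows with manager_id in {4,6,8} -> Nina (id 7, lvl 3), Dave (id 9, lvl 3), Tom (id 10, lvl 3), Frank (id 11, lvl 3).
Iteration 4: rows with manager_id in {7,9,10,11} -> Quinn (id 12, lvl 4), Karl (id 13, lvl 4).
Iteration 5: no rows with manager_id in {12,13}; recursion stops.
SUM(lvl) = 0 + 1 + 2 + 2 + 2 + 3 + 3 + 3 + 3 + 4 + 4 = 27.

27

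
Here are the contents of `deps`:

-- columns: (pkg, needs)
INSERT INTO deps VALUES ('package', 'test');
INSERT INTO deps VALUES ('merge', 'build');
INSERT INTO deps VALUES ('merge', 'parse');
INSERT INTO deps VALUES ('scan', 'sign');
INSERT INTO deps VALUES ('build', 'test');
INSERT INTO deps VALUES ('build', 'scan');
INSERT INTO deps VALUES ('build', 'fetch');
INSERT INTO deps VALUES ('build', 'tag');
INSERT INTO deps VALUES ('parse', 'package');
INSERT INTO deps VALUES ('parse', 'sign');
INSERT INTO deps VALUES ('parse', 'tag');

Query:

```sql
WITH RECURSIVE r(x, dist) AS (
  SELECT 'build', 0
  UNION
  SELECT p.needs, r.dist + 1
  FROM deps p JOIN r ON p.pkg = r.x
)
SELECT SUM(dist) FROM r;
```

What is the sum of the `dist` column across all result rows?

6

Base: (build, dist=0).
Iteration 1: edges from {build} -> (fetch, dist=1), (scan, dist=1), (tag, dist=1), (test, dist=1).
Iteration 2: edges from {fetch,scan,tag,test} -> (sign, dist=2).
Iteration 3: no outgoing edges from {sign}; recursion stops.
SUM(dist) = 0 + 1 + 1 + 1 + 1 + 2 = 6.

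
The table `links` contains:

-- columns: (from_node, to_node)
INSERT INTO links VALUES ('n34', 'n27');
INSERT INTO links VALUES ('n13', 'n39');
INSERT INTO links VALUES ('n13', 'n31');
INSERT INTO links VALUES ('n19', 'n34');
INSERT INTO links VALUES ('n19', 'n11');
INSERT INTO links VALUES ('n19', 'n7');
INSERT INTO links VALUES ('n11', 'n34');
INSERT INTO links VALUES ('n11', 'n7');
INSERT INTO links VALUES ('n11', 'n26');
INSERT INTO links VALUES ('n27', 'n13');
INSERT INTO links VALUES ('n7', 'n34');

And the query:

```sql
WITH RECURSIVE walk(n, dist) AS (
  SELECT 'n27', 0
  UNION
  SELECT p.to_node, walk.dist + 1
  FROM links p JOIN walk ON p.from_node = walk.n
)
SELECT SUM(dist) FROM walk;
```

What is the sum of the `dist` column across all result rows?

5

Base: (n27, dist=0).
Iteration 1: edges from {n27} -> (n13, dist=1).
Iteration 2: edges from {n13} -> (n31, dist=2), (n39, dist=2).
Iteration 3: no outgoing edges from {n31,n39}; recursion stops.
SUM(dist) = 0 + 1 + 2 + 2 = 5.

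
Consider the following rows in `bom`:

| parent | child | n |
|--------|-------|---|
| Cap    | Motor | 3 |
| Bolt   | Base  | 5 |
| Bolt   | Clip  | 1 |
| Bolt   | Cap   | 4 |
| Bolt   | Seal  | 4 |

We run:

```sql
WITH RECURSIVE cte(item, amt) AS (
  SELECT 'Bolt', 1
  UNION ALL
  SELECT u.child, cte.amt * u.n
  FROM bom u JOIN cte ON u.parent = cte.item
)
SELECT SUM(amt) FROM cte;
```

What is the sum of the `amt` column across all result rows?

Base: (Bolt, amt=1).
Iteration 1: components of {Bolt} -> Base = 1*5 = 5, Cap = 1*4 = 4, Clip = 1*1 = 1, Seal = 1*4 = 4.
Iteration 2: components of {Base,Cap,Clip,Seal} -> Motor = 4*3 = 12.
Iteration 3: no further components; recursion stops.
SUM(amt) = 1 + 5 + 4 + 1 + 4 + 12 = 27.

27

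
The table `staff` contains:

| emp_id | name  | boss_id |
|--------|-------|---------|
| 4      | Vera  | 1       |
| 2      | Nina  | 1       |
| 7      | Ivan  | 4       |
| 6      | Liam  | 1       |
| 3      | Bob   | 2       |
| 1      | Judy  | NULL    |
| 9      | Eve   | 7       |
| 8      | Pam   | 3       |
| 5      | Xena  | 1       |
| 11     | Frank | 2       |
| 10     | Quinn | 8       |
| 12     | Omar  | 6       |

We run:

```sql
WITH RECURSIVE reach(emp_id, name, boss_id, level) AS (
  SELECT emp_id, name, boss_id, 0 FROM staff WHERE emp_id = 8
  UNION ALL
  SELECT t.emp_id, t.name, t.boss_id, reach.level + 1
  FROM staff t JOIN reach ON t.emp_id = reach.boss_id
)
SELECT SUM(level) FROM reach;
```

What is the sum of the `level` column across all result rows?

Base: emp_id=8 (Pam), boss_id=3, level 0.
Iteration 1: join on emp_id=3 -> Bob (id 3, boss_id=2, level 1).
Iteration 2: join on emp_id=2 -> Nina (id 2, boss_id=1, level 2).
Iteration 3: join on emp_id=1 -> Judy (id 1, boss_id=NULL, level 3).
Iteration 4: boss_id is NULL; no match; recursion stops.
SUM(level) = 0 + 1 + 2 + 3 = 6.

6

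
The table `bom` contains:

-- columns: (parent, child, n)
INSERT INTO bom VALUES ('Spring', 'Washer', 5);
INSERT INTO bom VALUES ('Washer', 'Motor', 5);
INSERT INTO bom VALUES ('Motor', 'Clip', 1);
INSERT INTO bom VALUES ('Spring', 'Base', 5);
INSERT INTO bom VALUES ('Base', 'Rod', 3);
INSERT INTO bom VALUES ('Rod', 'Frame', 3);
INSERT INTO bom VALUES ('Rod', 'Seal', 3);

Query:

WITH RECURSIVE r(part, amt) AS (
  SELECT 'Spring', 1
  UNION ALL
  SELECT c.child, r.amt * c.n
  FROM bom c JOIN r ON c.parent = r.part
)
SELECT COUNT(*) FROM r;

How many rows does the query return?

8

Base: (Spring, amt=1).
Iteration 1: components of {Spring} -> Base = 1*5 = 5, Washer = 1*5 = 5.
Iteration 2: components of {Base,Washer} -> Motor = 5*5 = 25, Rod = 5*3 = 15.
Iteration 3: components of {Motor,Rod} -> Clip = 25*1 = 25, Frame = 15*3 = 45, Seal = 15*3 = 45.
Iteration 4: no further components; recursion stops.
Total rows emitted: 8.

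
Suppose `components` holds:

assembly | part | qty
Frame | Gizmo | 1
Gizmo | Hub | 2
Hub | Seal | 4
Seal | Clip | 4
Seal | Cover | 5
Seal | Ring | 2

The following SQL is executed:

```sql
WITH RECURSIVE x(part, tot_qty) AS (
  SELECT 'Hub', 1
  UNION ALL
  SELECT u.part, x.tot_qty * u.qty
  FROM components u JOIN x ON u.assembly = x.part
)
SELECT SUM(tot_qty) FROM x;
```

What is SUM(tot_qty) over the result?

Base: (Hub, tot_qty=1).
Iteration 1: components of {Hub} -> Seal = 1*4 = 4.
Iteration 2: components of {Seal} -> Clip = 4*4 = 16, Cover = 4*5 = 20, Ring = 4*2 = 8.
Iteration 3: no further components; recursion stops.
SUM(tot_qty) = 1 + 4 + 16 + 20 + 8 = 49.

49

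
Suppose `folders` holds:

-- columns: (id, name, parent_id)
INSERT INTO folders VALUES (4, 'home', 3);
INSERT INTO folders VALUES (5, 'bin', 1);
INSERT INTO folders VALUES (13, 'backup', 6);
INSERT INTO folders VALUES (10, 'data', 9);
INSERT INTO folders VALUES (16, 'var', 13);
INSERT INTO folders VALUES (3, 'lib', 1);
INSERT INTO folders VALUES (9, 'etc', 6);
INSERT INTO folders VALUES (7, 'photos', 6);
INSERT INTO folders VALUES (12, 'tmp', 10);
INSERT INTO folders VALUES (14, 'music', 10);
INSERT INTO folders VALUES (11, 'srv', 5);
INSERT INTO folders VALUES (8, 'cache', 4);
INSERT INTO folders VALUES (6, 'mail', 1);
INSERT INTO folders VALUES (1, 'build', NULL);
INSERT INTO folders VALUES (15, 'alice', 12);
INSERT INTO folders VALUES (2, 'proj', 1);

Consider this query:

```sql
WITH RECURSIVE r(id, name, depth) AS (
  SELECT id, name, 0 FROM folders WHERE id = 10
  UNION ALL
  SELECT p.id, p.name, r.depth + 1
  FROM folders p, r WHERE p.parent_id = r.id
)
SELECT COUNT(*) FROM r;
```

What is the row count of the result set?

Base: id=10 (data) at depth 0.
Iteration 1: rows with parent_id in {10} -> tmp (id 12, depth 1), music (id 14, depth 1).
Iteration 2: rows with parent_id in {12,14} -> alice (id 15, depth 2).
Iteration 3: no rows with parent_id in {15}; recursion stops.
Total rows emitted: 4.

4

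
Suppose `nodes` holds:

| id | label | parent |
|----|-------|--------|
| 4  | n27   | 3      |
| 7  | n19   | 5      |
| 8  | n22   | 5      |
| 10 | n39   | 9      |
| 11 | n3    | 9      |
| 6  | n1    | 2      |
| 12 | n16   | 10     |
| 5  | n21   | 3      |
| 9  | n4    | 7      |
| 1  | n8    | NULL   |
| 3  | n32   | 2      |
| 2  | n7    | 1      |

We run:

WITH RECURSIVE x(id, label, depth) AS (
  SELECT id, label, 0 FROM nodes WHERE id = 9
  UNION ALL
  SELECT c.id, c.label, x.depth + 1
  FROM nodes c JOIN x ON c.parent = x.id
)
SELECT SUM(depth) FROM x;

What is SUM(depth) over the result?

Base: id=9 (n4) at depth 0.
Iteration 1: rows with parent in {9} -> n39 (id 10, depth 1), n3 (id 11, depth 1).
Iteration 2: rows with parent in {10,11} -> n16 (id 12, depth 2).
Iteration 3: no rows with parent in {12}; recursion stops.
SUM(depth) = 0 + 1 + 1 + 2 = 4.

4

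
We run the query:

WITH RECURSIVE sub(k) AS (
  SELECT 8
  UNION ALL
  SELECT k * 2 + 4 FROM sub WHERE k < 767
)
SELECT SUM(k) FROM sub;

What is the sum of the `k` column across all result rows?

Base: k=8.
Iteration 1: 8 < 767 holds -> k = 8 * 2 + 4 = 20.
Iteration 2: 20 < 767 holds -> k = 20 * 2 + 4 = 44.
Iteration 3: 44 < 767 holds -> k = 44 * 2 + 4 = 92.
Iteration 4: 92 < 767 holds -> k = 92 * 2 + 4 = 188.
Iteration 5: 188 < 767 holds -> k = 188 * 2 + 4 = 380.
Iteration 6: 380 < 767 holds -> k = 380 * 2 + 4 = 764.
Iteration 7: 764 < 767 holds -> k = 764 * 2 + 4 = 1532.
Iteration 8: 1532 < 767 fails; recursion stops.
SUM(k) = 8 + 20 + 44 + 92 + 188 + 380 + 764 + 1532 = 3028.

3028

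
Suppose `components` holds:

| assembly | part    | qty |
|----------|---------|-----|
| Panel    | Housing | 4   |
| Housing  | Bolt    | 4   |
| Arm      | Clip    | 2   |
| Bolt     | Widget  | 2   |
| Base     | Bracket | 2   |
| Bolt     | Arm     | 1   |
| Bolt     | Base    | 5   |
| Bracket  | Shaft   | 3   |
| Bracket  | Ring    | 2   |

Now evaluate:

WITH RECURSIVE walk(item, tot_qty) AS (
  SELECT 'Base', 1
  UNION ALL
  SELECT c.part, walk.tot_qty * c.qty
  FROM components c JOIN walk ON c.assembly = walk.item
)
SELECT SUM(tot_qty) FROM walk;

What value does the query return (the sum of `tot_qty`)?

13

Base: (Base, tot_qty=1).
Iteration 1: components of {Base} -> Bracket = 1*2 = 2.
Iteration 2: components of {Bracket} -> Ring = 2*2 = 4, Shaft = 2*3 = 6.
Iteration 3: no further components; recursion stops.
SUM(tot_qty) = 1 + 2 + 6 + 4 = 13.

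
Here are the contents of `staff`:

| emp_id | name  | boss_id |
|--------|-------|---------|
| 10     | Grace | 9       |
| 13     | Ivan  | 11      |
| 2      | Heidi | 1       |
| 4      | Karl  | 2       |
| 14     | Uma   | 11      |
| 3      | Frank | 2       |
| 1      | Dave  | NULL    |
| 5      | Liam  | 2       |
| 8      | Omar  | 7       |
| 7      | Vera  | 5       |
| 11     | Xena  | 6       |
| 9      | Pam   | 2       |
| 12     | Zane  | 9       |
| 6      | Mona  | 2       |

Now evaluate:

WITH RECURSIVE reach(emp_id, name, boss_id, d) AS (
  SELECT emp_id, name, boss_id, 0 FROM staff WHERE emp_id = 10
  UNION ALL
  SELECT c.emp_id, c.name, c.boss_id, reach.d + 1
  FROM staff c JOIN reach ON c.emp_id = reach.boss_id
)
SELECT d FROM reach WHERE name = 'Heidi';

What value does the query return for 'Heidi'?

2

Base: emp_id=10 (Grace), boss_id=9, d 0.
Iteration 1: join on emp_id=9 -> Pam (id 9, boss_id=2, d 1).
Iteration 2: join on emp_id=2 -> Heidi (id 2, boss_id=1, d 2).
Iteration 3: join on emp_id=1 -> Dave (id 1, boss_id=NULL, d 3).
Iteration 4: boss_id is NULL; no match; recursion stops.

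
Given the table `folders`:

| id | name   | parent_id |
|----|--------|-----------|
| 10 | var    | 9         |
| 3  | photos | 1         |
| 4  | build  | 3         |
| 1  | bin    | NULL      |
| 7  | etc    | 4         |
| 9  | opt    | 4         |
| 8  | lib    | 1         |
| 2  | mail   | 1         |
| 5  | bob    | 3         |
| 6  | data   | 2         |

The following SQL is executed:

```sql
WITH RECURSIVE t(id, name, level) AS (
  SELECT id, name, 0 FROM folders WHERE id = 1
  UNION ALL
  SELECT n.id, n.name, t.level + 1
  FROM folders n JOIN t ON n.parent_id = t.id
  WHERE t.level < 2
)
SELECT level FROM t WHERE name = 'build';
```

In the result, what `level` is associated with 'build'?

Base: id=1 (bin) at level 0.
Iteration 1: rows with parent_id in {1} -> mail (id 2, level 1), photos (id 3, level 1), lib (id 8, level 1).
Iteration 2: rows with parent_id in {2,3,8} -> build (id 4, level 2), bob (id 5, level 2), data (id 6, level 2).
Iteration 3: level < 2 fails for all current rows; recursion stops.

2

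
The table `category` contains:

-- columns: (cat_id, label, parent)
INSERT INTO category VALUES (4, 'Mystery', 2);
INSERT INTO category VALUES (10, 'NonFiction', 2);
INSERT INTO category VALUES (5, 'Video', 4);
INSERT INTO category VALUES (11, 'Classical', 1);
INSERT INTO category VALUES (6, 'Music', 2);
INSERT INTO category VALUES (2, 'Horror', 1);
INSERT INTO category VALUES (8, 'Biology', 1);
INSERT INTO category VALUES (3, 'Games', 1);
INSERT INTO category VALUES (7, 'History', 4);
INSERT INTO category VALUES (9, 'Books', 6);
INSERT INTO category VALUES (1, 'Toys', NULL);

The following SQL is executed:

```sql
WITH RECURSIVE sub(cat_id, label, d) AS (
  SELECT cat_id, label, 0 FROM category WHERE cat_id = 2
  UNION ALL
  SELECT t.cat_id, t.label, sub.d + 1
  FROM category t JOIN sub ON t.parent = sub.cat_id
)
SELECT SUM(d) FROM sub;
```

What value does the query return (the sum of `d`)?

Base: cat_id=2 (Horror) at d 0.
Iteration 1: rows with parent in {2} -> Mystery (id 4, d 1), Music (id 6, d 1), NonFiction (id 10, d 1).
Iteration 2: rows with parent in {4,6,10} -> Video (id 5, d 2), History (id 7, d 2), Books (id 9, d 2).
Iteration 3: no rows with parent in {5,7,9}; recursion stops.
SUM(d) = 0 + 1 + 1 + 1 + 2 + 2 + 2 = 9.

9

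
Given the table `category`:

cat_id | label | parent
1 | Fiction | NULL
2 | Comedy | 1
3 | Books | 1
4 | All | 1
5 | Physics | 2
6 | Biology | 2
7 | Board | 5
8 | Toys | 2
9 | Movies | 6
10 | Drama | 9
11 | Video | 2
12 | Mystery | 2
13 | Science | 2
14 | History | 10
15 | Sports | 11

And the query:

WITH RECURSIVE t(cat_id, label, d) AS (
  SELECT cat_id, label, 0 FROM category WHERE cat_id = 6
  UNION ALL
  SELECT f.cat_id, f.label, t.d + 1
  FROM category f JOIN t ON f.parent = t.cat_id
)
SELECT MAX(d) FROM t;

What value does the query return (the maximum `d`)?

Base: cat_id=6 (Biology) at d 0.
Iteration 1: rows with parent in {6} -> Movies (id 9, d 1).
Iteration 2: rows with parent in {9} -> Drama (id 10, d 2).
Iteration 3: rows with parent in {10} -> History (id 14, d 3).
Iteration 4: no rows with parent in {14}; recursion stops.
d values: 0, 1, 2, 3; the maximum is 3.

3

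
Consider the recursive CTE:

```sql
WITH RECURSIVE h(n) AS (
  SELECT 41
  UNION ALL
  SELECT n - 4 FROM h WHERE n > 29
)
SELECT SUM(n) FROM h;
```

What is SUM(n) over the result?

Base: n=41.
Iteration 1: 41 > 29 holds -> n = 41 - 4 = 37.
Iteration 2: 37 > 29 holds -> n = 37 - 4 = 33.
Iteration 3: 33 > 29 holds -> n = 33 - 4 = 29.
Iteration 4: 29 > 29 fails; recursion stops.
SUM(n) = 41 + 37 + 33 + 29 = 140.

140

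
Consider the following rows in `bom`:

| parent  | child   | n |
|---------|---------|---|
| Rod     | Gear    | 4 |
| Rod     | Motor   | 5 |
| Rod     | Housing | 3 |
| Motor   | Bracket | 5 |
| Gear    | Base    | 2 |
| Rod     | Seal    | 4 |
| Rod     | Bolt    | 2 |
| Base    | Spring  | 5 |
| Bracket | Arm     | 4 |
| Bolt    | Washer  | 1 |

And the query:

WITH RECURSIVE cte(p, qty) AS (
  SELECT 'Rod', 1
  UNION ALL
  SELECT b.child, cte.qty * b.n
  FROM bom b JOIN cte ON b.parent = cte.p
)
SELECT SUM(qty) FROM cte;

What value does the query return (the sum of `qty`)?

Base: (Rod, qty=1).
Iteration 1: components of {Rod} -> Bolt = 1*2 = 2, Gear = 1*4 = 4, Housing = 1*3 = 3, Motor = 1*5 = 5, Seal = 1*4 = 4.
Iteration 2: components of {Bolt,Gear,Housing,Motor,Seal} -> Base = 4*2 = 8, Bracket = 5*5 = 25, Washer = 2*1 = 2.
Iteration 3: components of {Base,Bracket,Washer} -> Arm = 25*4 = 100, Spring = 8*5 = 40.
Iteration 4: no further components; recursion stops.
SUM(qty) = 1 + 4 + 5 + 3 + 4 + 2 + 8 + 25 + 2 + 40 + 100 = 194.

194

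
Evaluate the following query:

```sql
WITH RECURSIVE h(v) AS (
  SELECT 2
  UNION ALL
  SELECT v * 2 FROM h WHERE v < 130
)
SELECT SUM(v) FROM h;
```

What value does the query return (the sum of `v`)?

510

Base: v=2.
Iteration 1: 2 < 130 holds -> v = 2 * 2 = 4.
Iteration 2: 4 < 130 holds -> v = 4 * 2 = 8.
Iteration 3: 8 < 130 holds -> v = 8 * 2 = 16.
Iteration 4: 16 < 130 holds -> v = 16 * 2 = 32.
Iteration 5: 32 < 130 holds -> v = 32 * 2 = 64.
Iteration 6: 64 < 130 holds -> v = 64 * 2 = 128.
Iteration 7: 128 < 130 holds -> v = 128 * 2 = 256.
Iteration 8: 256 < 130 fails; recursion stops.
SUM(v) = 2 + 4 + 8 + 16 + 32 + 64 + 128 + 256 = 510.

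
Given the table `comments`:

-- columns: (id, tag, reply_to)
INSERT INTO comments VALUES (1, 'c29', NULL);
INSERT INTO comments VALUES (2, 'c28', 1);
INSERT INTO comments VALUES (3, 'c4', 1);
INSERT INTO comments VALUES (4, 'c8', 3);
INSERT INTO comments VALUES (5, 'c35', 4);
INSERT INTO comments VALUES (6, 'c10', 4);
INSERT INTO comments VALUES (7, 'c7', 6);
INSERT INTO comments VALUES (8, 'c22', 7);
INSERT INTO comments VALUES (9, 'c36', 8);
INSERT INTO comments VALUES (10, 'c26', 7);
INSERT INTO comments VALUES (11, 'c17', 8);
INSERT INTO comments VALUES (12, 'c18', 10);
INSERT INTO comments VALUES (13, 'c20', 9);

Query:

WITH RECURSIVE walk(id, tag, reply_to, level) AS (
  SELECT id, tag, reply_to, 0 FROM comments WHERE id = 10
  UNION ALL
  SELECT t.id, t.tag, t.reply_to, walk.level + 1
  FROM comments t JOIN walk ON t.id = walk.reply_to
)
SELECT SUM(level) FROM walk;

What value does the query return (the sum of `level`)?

15

Base: id=10 (c26), reply_to=7, level 0.
Iteration 1: join on id=7 -> c7 (id 7, reply_to=6, level 1).
Iteration 2: join on id=6 -> c10 (id 6, reply_to=4, level 2).
Iteration 3: join on id=4 -> c8 (id 4, reply_to=3, level 3).
Iteration 4: join on id=3 -> c4 (id 3, reply_to=1, level 4).
Iteration 5: join on id=1 -> c29 (id 1, reply_to=NULL, level 5).
Iteration 6: reply_to is NULL; no match; recursion stops.
SUM(level) = 0 + 1 + 2 + 3 + 4 + 5 = 15.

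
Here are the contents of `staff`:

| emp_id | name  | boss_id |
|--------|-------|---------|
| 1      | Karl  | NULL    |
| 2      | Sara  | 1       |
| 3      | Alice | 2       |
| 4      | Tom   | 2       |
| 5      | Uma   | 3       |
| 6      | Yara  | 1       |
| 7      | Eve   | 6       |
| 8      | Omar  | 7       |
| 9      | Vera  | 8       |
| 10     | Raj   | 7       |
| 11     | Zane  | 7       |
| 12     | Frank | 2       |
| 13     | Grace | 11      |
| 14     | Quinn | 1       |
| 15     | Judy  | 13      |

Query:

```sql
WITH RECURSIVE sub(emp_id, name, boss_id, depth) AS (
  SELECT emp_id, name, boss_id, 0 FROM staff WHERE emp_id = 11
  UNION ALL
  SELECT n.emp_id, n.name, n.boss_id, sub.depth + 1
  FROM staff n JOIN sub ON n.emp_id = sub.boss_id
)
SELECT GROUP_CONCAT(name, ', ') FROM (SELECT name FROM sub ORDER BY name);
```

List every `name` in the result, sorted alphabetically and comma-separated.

Eve, Karl, Yara, Zane

Base: emp_id=11 (Zane), boss_id=7, depth 0.
Iteration 1: join on emp_id=7 -> Eve (id 7, boss_id=6, depth 1).
Iteration 2: join on emp_id=6 -> Yara (id 6, boss_id=1, depth 2).
Iteration 3: join on emp_id=1 -> Karl (id 1, boss_id=NULL, depth 3).
Iteration 4: boss_id is NULL; no match; recursion stops.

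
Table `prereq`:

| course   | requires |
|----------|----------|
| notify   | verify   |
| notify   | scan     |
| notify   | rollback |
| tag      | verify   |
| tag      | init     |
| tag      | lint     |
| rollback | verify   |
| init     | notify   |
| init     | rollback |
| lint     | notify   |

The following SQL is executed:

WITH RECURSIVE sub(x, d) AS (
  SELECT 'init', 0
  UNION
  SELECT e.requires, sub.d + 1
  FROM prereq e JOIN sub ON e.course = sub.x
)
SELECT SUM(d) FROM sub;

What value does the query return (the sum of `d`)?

Base: (init, d=0).
Iteration 1: edges from {init} -> (notify, d=1), (rollback, d=1).
Iteration 2: edges from {notify,rollback} -> (rollback, d=2), (scan, d=2), (verify, d=2). [UNION drops 1 duplicate row(s)]
Iteration 3: edges from {rollback,scan,verify} -> (verify, d=3).
Iteration 4: no outgoing edges from {verify}; recursion stops.
SUM(d) = 0 + 1 + 1 + 2 + 2 + 2 + 3 = 11.

11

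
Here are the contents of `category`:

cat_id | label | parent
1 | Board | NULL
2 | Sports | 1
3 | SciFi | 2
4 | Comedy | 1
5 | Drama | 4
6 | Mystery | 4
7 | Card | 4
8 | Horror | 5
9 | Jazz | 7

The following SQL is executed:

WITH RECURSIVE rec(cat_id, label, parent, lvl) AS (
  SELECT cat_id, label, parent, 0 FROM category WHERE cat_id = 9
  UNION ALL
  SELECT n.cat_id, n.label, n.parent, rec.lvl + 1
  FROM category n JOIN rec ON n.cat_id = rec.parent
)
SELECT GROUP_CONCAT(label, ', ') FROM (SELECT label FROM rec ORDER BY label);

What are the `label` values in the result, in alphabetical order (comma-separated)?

Board, Card, Comedy, Jazz

Base: cat_id=9 (Jazz), parent=7, lvl 0.
Iteration 1: join on cat_id=7 -> Card (id 7, parent=4, lvl 1).
Iteration 2: join on cat_id=4 -> Comedy (id 4, parent=1, lvl 2).
Iteration 3: join on cat_id=1 -> Board (id 1, parent=NULL, lvl 3).
Iteration 4: parent is NULL; no match; recursion stops.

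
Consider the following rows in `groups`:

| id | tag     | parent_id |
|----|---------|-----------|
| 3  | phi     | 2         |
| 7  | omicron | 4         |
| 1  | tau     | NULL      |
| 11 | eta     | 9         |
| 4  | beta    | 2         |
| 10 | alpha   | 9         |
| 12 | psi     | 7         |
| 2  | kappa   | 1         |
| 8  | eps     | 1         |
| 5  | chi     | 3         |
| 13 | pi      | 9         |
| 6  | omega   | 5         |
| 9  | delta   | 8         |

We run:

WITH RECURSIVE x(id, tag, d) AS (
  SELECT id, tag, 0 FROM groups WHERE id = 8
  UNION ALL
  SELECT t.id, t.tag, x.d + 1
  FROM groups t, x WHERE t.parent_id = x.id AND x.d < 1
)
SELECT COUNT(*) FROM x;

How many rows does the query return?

Base: id=8 (eps) at d 0.
Iteration 1: rows with parent_id in {8} -> delta (id 9, d 1).
Iteration 2: d < 1 fails for all current rows; recursion stops.
Total rows emitted: 2.

2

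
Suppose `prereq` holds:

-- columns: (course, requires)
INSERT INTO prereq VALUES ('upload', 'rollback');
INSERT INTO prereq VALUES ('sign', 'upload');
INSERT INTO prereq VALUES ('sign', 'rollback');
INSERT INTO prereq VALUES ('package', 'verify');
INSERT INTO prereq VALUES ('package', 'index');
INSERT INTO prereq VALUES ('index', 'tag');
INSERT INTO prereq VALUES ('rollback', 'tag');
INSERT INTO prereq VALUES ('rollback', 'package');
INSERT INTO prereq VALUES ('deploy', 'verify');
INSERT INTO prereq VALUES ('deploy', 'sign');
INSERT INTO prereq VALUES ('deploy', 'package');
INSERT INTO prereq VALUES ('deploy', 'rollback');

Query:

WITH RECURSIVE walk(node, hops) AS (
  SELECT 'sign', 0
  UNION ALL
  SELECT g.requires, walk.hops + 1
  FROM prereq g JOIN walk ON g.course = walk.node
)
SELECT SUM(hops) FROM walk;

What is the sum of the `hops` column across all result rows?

Base: (sign, hops=0).
Iteration 1: edges from {sign} -> (rollback, hops=1), (upload, hops=1).
Iteration 2: edges from {rollback,upload} -> (package, hops=2), (rollback, hops=2), (tag, hops=2).
Iteration 3: edges from {package,rollback,tag} -> (index, hops=3), (package, hops=3), (tag, hops=3), (verify, hops=3).
Iteration 4: edges from {index,package,tag,verify} -> (index, hops=4), (tag, hops=4), (verify, hops=4).
Iteration 5: edges from {index,tag,verify} -> (tag, hops=5).
Iteration 6: no outgoing edges from {tag}; recursion stops.
SUM(hops) = 0 + 1 + 1 + 2 + 2 + 2 + 3 + 3 + 3 + 3 + 4 + 4 + 4 + 5 = 37.

37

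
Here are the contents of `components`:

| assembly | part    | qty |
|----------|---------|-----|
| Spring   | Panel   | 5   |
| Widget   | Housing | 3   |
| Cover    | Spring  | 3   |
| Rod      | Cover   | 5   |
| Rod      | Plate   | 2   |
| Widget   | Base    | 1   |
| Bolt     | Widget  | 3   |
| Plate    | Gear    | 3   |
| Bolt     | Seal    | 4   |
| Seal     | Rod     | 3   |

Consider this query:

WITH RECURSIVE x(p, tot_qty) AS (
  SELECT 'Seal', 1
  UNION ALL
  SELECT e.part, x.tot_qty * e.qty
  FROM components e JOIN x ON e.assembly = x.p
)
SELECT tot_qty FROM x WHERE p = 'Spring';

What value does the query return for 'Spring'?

Base: (Seal, tot_qty=1).
Iteration 1: components of {Seal} -> Rod = 1*3 = 3.
Iteration 2: components of {Rod} -> Cover = 3*5 = 15, Plate = 3*2 = 6.
Iteration 3: components of {Cover,Plate} -> Gear = 6*3 = 18, Spring = 15*3 = 45.
Iteration 4: components of {Gear,Spring} -> Panel = 45*5 = 225.
Iteration 5: no further components; recursion stops.

45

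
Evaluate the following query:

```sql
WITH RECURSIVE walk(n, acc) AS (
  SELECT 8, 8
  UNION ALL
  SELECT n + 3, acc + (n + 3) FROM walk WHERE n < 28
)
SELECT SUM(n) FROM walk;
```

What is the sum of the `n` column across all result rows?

Base: n=8, acc=8.
Iteration 1: 8 < 28 holds -> n = 8 + 3 = 11, acc = 8 + 11 = 19.
Iteration 2: 11 < 28 holds -> n = 11 + 3 = 14, acc = 19 + 14 = 33.
Iteration 3: 14 < 28 holds -> n = 14 + 3 = 17, acc = 33 + 17 = 50.
Iteration 4: 17 < 28 holds -> n = 17 + 3 = 20, acc = 50 + 20 = 70.
Iteration 5: 20 < 28 holds -> n = 20 + 3 = 23, acc = 70 + 23 = 93.
Iteration 6: 23 < 28 holds -> n = 23 + 3 = 26, acc = 93 + 26 = 119.
Iteration 7: 26 < 28 holds -> n = 26 + 3 = 29, acc = 119 + 29 = 148.
Iteration 8: 29 < 28 fails; recursion stops.
SUM(n) = 8 + 11 + 14 + 17 + 20 + 23 + 26 + 29 = 148.

148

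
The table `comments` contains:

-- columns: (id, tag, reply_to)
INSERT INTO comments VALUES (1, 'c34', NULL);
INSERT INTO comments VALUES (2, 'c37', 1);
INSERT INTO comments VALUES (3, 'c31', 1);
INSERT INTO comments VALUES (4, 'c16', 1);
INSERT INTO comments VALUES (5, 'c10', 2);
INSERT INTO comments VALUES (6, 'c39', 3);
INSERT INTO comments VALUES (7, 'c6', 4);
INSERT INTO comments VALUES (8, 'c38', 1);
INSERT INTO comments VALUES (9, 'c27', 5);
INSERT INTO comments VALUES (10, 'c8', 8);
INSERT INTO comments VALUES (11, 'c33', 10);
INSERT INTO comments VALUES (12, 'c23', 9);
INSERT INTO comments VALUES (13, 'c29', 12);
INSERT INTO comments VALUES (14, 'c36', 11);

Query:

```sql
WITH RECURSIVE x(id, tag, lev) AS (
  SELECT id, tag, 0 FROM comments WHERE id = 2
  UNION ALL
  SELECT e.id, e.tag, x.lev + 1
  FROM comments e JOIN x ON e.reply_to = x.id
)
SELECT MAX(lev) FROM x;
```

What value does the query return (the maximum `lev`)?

4

Base: id=2 (c37) at lev 0.
Iteration 1: rows with reply_to in {2} -> c10 (id 5, lev 1).
Iteration 2: rows with reply_to in {5} -> c27 (id 9, lev 2).
Iteration 3: rows with reply_to in {9} -> c23 (id 12, lev 3).
Iteration 4: rows with reply_to in {12} -> c29 (id 13, lev 4).
Iteration 5: no rows with reply_to in {13}; recursion stops.
lev values: 0, 1, 2, 3, 4; the maximum is 4.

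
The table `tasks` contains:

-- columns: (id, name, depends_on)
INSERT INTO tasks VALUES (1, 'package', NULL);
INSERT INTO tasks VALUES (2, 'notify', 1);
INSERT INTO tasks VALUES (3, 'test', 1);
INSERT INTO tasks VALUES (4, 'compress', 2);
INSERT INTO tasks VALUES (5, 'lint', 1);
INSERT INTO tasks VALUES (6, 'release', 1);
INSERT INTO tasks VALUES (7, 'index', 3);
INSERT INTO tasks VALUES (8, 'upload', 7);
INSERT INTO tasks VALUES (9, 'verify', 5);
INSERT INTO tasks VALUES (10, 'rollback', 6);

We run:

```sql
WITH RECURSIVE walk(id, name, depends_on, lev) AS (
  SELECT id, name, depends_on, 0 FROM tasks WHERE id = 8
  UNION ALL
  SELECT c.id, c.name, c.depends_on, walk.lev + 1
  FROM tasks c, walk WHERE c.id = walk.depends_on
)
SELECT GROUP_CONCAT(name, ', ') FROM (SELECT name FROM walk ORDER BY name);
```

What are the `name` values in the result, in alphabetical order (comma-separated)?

Base: id=8 (upload), depends_on=7, lev 0.
Iteration 1: join on id=7 -> index (id 7, depends_on=3, lev 1).
Iteration 2: join on id=3 -> test (id 3, depends_on=1, lev 2).
Iteration 3: join on id=1 -> package (id 1, depends_on=NULL, lev 3).
Iteration 4: depends_on is NULL; no match; recursion stops.

index, package, test, upload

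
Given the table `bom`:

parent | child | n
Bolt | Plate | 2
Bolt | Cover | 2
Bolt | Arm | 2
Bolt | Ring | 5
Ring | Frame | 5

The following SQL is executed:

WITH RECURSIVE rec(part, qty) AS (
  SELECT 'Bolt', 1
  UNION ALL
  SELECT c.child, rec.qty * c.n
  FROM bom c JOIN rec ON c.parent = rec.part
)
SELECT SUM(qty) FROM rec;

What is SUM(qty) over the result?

Base: (Bolt, qty=1).
Iteration 1: components of {Bolt} -> Arm = 1*2 = 2, Cover = 1*2 = 2, Plate = 1*2 = 2, Ring = 1*5 = 5.
Iteration 2: components of {Arm,Cover,Plate,Ring} -> Frame = 5*5 = 25.
Iteration 3: no further components; recursion stops.
SUM(qty) = 1 + 2 + 2 + 2 + 5 + 25 = 37.

37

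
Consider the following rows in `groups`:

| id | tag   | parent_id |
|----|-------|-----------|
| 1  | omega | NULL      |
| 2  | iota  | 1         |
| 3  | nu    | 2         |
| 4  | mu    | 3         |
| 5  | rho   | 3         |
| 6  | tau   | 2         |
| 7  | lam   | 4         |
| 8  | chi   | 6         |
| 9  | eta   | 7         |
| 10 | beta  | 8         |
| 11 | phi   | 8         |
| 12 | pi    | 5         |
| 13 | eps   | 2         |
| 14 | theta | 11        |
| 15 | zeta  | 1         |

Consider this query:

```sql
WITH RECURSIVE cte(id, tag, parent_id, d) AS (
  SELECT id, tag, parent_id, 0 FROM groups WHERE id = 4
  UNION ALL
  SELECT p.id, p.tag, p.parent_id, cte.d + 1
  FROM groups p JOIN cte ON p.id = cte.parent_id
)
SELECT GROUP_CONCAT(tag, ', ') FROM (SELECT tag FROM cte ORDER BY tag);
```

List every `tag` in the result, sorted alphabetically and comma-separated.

Base: id=4 (mu), parent_id=3, d 0.
Iteration 1: join on id=3 -> nu (id 3, parent_id=2, d 1).
Iteration 2: join on id=2 -> iota (id 2, parent_id=1, d 2).
Iteration 3: join on id=1 -> omega (id 1, parent_id=NULL, d 3).
Iteration 4: parent_id is NULL; no match; recursion stops.

iota, mu, nu, omega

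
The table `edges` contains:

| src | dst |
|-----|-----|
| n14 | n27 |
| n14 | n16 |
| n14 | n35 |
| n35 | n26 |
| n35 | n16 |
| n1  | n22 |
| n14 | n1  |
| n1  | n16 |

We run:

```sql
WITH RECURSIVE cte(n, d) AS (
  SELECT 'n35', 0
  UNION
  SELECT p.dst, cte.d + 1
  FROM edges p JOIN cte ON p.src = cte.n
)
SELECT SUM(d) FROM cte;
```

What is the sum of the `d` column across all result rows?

Base: (n35, d=0).
Iteration 1: edges from {n35} -> (n16, d=1), (n26, d=1).
Iteration 2: no outgoing edges from {n16,n26}; recursion stops.
SUM(d) = 0 + 1 + 1 = 2.

2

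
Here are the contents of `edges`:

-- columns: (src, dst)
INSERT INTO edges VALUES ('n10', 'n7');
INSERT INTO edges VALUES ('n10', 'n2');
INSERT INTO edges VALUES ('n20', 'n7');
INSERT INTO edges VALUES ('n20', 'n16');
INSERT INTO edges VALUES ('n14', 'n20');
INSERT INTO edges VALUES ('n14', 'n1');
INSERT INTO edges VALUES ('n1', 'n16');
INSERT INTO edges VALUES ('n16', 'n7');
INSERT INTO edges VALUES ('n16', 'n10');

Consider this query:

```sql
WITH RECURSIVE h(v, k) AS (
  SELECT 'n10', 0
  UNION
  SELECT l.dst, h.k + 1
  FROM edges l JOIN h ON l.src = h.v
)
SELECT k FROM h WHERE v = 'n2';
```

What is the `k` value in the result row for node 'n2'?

1

Base: (n10, k=0).
Iteration 1: edges from {n10} -> (n2, k=1), (n7, k=1).
Iteration 2: no outgoing edges from {n2,n7}; recursion stops.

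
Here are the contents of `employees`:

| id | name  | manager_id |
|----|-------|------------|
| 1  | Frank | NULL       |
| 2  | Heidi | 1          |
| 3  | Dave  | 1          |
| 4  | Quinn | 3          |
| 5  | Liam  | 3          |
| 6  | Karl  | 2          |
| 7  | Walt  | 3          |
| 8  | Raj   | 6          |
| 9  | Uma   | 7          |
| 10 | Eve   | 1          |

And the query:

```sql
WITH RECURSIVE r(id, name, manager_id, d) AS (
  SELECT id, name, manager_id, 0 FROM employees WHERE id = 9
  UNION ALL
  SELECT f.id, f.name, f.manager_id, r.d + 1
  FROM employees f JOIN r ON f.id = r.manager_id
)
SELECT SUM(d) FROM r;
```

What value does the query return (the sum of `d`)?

Base: id=9 (Uma), manager_id=7, d 0.
Iteration 1: join on id=7 -> Walt (id 7, manager_id=3, d 1).
Iteration 2: join on id=3 -> Dave (id 3, manager_id=1, d 2).
Iteration 3: join on id=1 -> Frank (id 1, manager_id=NULL, d 3).
Iteration 4: manager_id is NULL; no match; recursion stops.
SUM(d) = 0 + 1 + 2 + 3 = 6.

6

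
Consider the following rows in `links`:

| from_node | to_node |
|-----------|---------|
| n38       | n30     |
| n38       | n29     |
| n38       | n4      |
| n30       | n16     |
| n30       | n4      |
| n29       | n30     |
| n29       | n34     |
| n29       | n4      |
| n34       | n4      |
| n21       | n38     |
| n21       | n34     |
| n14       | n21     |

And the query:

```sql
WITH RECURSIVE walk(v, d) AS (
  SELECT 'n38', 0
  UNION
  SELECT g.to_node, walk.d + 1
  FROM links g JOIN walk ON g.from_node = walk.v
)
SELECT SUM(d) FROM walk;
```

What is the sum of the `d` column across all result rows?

Base: (n38, d=0).
Iteration 1: edges from {n38} -> (n29, d=1), (n30, d=1), (n4, d=1).
Iteration 2: edges from {n29,n30,n4} -> (n16, d=2), (n30, d=2), (n34, d=2), (n4, d=2). [UNION drops 1 duplicate row(s)]
Iteration 3: edges from {n16,n30,n34,n4} -> (n16, d=3), (n4, d=3). [UNION drops 1 duplicate row(s)]
Iteration 4: no outgoing edges from {n16,n4}; recursion stops.
SUM(d) = 0 + 1 + 1 + 1 + 2 + 2 + 2 + 2 + 3 + 3 = 17.

17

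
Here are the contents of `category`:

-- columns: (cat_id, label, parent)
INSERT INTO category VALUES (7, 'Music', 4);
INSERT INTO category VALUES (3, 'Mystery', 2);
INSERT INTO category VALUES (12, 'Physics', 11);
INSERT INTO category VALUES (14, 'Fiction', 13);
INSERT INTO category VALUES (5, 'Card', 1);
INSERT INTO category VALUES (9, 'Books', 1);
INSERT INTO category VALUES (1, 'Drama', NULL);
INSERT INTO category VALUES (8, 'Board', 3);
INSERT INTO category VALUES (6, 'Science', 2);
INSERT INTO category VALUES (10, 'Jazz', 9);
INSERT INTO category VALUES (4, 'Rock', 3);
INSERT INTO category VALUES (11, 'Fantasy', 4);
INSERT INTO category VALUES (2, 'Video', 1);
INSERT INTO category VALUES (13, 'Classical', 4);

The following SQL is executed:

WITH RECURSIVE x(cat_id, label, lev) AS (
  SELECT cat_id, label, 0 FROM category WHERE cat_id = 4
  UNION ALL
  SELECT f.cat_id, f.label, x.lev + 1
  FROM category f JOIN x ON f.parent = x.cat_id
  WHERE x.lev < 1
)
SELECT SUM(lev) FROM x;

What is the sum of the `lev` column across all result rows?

Base: cat_id=4 (Rock) at lev 0.
Iteration 1: rows with parent in {4} -> Music (id 7, lev 1), Fantasy (id 11, lev 1), Classical (id 13, lev 1).
Iteration 2: lev < 1 fails for all current rows; recursion stops.
SUM(lev) = 0 + 1 + 1 + 1 = 3.

3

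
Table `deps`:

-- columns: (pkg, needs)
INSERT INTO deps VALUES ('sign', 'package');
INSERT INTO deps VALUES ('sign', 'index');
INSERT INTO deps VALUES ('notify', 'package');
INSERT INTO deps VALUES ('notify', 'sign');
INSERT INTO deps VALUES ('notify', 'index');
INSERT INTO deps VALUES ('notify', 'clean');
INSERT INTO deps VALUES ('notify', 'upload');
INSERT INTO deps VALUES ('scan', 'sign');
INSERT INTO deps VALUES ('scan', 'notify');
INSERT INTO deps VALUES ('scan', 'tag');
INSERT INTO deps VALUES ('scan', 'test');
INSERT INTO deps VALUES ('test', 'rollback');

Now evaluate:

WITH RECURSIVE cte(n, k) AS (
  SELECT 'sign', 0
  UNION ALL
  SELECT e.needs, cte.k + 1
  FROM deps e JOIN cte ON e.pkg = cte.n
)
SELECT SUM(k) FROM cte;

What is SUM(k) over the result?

Base: (sign, k=0).
Iteration 1: edges from {sign} -> (index, k=1), (package, k=1).
Iteration 2: no outgoing edges from {index,package}; recursion stops.
SUM(k) = 0 + 1 + 1 = 2.

2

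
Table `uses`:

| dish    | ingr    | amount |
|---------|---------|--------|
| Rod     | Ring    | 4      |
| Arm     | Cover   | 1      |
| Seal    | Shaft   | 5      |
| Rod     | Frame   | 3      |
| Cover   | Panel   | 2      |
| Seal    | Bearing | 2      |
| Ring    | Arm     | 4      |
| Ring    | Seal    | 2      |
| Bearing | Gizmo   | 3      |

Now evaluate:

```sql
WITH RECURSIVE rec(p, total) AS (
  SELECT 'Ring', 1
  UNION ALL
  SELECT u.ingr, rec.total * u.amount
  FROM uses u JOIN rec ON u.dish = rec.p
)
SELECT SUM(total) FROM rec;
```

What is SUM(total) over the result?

45

Base: (Ring, total=1).
Iteration 1: components of {Ring} -> Arm = 1*4 = 4, Seal = 1*2 = 2.
Iteration 2: components of {Arm,Seal} -> Bearing = 2*2 = 4, Cover = 4*1 = 4, Shaft = 2*5 = 10.
Iteration 3: components of {Bearing,Cover,Shaft} -> Gizmo = 4*3 = 12, Panel = 4*2 = 8.
Iteration 4: no further components; recursion stops.
SUM(total) = 1 + 2 + 4 + 10 + 4 + 4 + 12 + 8 = 45.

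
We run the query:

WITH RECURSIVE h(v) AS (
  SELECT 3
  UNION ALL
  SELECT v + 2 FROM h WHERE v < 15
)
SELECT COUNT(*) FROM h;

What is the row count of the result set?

7

Base: v=3.
Iteration 1: 3 < 15 holds -> v = 3 + 2 = 5.
Iteration 2: 5 < 15 holds -> v = 5 + 2 = 7.
Iteration 3: 7 < 15 holds -> v = 7 + 2 = 9.
Iteration 4: 9 < 15 holds -> v = 9 + 2 = 11.
Iteration 5: 11 < 15 holds -> v = 11 + 2 = 13.
Iteration 6: 13 < 15 holds -> v = 13 + 2 = 15.
Iteration 7: 15 < 15 fails; recursion stops.
Total rows emitted: 7.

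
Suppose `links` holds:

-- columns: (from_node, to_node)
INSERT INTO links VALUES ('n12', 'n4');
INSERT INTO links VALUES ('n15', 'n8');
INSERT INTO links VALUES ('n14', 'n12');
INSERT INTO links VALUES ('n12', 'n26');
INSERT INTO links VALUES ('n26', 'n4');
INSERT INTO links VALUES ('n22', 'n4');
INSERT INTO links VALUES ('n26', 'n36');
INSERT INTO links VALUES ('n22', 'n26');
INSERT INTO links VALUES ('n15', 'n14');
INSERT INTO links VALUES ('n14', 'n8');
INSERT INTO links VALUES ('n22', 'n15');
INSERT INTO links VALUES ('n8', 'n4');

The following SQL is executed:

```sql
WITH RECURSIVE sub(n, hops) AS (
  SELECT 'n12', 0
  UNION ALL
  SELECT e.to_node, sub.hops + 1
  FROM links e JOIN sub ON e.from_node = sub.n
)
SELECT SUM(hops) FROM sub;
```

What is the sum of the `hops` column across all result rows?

6

Base: (n12, hops=0).
Iteration 1: edges from {n12} -> (n26, hops=1), (n4, hops=1).
Iteration 2: edges from {n26,n4} -> (n36, hops=2), (n4, hops=2).
Iteration 3: no outgoing edges from {n36,n4}; recursion stops.
SUM(hops) = 0 + 1 + 1 + 2 + 2 = 6.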